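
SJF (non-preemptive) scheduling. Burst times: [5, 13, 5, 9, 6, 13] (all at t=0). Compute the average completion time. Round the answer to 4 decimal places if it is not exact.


SJF order (ascending): [5, 5, 6, 9, 13, 13]
Completion times:
  Job 1: burst=5, C=5
  Job 2: burst=5, C=10
  Job 3: burst=6, C=16
  Job 4: burst=9, C=25
  Job 5: burst=13, C=38
  Job 6: burst=13, C=51
Average completion = 145/6 = 24.1667

24.1667


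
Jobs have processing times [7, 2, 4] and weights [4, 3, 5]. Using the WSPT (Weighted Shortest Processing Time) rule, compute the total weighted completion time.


Compute p/w ratios and sort ascending (WSPT): [(2, 3), (4, 5), (7, 4)]
Compute weighted completion times:
  Job (p=2,w=3): C=2, w*C=3*2=6
  Job (p=4,w=5): C=6, w*C=5*6=30
  Job (p=7,w=4): C=13, w*C=4*13=52
Total weighted completion time = 88

88


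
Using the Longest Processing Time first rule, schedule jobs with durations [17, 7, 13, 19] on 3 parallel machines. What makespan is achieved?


Sort jobs in decreasing order (LPT): [19, 17, 13, 7]
Assign each job to the least loaded machine:
  Machine 1: jobs [19], load = 19
  Machine 2: jobs [17], load = 17
  Machine 3: jobs [13, 7], load = 20
Makespan = max load = 20

20


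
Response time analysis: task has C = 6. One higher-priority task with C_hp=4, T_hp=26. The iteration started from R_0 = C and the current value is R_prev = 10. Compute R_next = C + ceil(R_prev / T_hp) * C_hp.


R_next = C + ceil(R_prev / T_hp) * C_hp
ceil(10 / 26) = ceil(0.3846) = 1
Interference = 1 * 4 = 4
R_next = 6 + 4 = 10
R_next = R_prev, so the iteration has converged (response time = 10).

10


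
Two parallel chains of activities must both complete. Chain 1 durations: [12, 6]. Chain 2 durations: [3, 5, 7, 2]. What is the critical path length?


Path A total = 12 + 6 = 18
Path B total = 3 + 5 + 7 + 2 = 17
Critical path = longest path = max(18, 17) = 18

18


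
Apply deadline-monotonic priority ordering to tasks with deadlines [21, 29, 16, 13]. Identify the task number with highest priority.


Sort tasks by relative deadline (ascending):
  Task 4: deadline = 13
  Task 3: deadline = 16
  Task 1: deadline = 21
  Task 2: deadline = 29
Priority order (highest first): [4, 3, 1, 2]
Highest priority task = 4

4


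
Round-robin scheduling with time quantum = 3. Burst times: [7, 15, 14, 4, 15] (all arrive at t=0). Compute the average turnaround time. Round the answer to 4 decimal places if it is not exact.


Time quantum = 3
Execution trace:
  J1 runs 3 units, time = 3
  J2 runs 3 units, time = 6
  J3 runs 3 units, time = 9
  J4 runs 3 units, time = 12
  J5 runs 3 units, time = 15
  J1 runs 3 units, time = 18
  J2 runs 3 units, time = 21
  J3 runs 3 units, time = 24
  J4 runs 1 units, time = 25
  J5 runs 3 units, time = 28
  J1 runs 1 units, time = 29
  J2 runs 3 units, time = 32
  J3 runs 3 units, time = 35
  J5 runs 3 units, time = 38
  J2 runs 3 units, time = 41
  J3 runs 3 units, time = 44
  J5 runs 3 units, time = 47
  J2 runs 3 units, time = 50
  J3 runs 2 units, time = 52
  J5 runs 3 units, time = 55
Finish times: [29, 50, 52, 25, 55]
Average turnaround = 211/5 = 42.2

42.2


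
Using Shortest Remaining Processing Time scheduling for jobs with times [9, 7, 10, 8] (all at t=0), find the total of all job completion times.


Since all jobs arrive at t=0, SRPT equals SPT ordering.
SPT order: [7, 8, 9, 10]
Completion times:
  Job 1: p=7, C=7
  Job 2: p=8, C=15
  Job 3: p=9, C=24
  Job 4: p=10, C=34
Total completion time = 7 + 15 + 24 + 34 = 80

80


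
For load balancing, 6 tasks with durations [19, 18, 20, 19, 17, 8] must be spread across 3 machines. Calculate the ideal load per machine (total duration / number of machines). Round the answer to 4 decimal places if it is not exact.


Total processing time = 19 + 18 + 20 + 19 + 17 + 8 = 101
Number of machines = 3
Ideal balanced load = 101 / 3 = 33.6667

33.6667


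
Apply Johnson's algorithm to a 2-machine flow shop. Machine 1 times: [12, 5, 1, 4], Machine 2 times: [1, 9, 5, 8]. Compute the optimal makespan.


Apply Johnson's rule:
  Group 1 (a <= b): [(3, 1, 5), (4, 4, 8), (2, 5, 9)]
  Group 2 (a > b): [(1, 12, 1)]
Optimal job order: [3, 4, 2, 1]
Schedule:
  Job 3: M1 done at 1, M2 done at 6
  Job 4: M1 done at 5, M2 done at 14
  Job 2: M1 done at 10, M2 done at 23
  Job 1: M1 done at 22, M2 done at 24
Makespan = 24

24


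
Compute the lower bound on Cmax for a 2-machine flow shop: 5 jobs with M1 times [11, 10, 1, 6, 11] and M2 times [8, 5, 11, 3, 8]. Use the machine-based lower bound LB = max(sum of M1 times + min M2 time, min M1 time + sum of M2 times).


LB1 = sum(M1 times) + min(M2 times) = 39 + 3 = 42
LB2 = min(M1 times) + sum(M2 times) = 1 + 35 = 36
Lower bound = max(LB1, LB2) = max(42, 36) = 42

42


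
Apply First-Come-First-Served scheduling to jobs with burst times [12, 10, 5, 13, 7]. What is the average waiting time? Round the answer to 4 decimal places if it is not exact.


FCFS order (as given): [12, 10, 5, 13, 7]
Waiting times:
  Job 1: wait = 0
  Job 2: wait = 12
  Job 3: wait = 22
  Job 4: wait = 27
  Job 5: wait = 40
Sum of waiting times = 101
Average waiting time = 101/5 = 20.2

20.2


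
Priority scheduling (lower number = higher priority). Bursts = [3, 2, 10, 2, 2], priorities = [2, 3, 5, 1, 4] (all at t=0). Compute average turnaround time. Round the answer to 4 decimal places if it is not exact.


Sort by priority (ascending = highest first):
Order: [(1, 2), (2, 3), (3, 2), (4, 2), (5, 10)]
Completion times:
  Priority 1, burst=2, C=2
  Priority 2, burst=3, C=5
  Priority 3, burst=2, C=7
  Priority 4, burst=2, C=9
  Priority 5, burst=10, C=19
Average turnaround = 42/5 = 8.4

8.4


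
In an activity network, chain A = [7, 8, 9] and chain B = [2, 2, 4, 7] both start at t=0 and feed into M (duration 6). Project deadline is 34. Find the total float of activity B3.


Forward pass: ES(B3) = sum of predecessors on chain B = 4
EF = ES + duration = 4 + 4 = 8
Backward pass: LF(M) = deadline = 34; LS(M) = 34 - 6 = 28
LF(B3) = LS(M) - sum(successors on chain B) = 28 - 7 = 21
LS = LF - duration = 21 - 4 = 17
Total float = LS - ES = 17 - 4 = 13

13


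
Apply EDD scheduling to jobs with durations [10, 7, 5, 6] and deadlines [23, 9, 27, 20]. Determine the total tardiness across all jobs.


Sort by due date (EDD order): [(7, 9), (6, 20), (10, 23), (5, 27)]
Compute completion times and tardiness:
  Job 1: p=7, d=9, C=7, tardiness=max(0,7-9)=0
  Job 2: p=6, d=20, C=13, tardiness=max(0,13-20)=0
  Job 3: p=10, d=23, C=23, tardiness=max(0,23-23)=0
  Job 4: p=5, d=27, C=28, tardiness=max(0,28-27)=1
Total tardiness = 1

1


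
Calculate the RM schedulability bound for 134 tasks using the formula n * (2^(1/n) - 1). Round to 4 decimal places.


Compute 2^(1/134) = 1.0051861419
Subtract 1: 1.0051861419 - 1 = 0.0051861419
Multiply by n: 134 * 0.0051861419 = 0.6949430146
Round to 4 dp: 0.6949

0.6949


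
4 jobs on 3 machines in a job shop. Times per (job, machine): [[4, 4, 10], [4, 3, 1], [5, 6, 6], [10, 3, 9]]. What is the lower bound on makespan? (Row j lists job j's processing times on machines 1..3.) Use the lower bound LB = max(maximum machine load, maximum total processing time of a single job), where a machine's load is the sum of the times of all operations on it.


Machine loads:
  Machine 1: 4 + 4 + 5 + 10 = 23
  Machine 2: 4 + 3 + 6 + 3 = 16
  Machine 3: 10 + 1 + 6 + 9 = 26
Max machine load = 26
Job totals:
  Job 1: 18
  Job 2: 8
  Job 3: 17
  Job 4: 22
Max job total = 22
Lower bound = max(26, 22) = 26

26


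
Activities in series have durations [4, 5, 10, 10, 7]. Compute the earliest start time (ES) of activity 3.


Activity 3 starts after activities 1 through 2 complete.
Predecessor durations: [4, 5]
ES = 4 + 5 = 9

9


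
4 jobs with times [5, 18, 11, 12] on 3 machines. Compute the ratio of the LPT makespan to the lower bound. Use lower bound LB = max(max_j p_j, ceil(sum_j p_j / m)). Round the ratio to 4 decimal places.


LPT order: [18, 12, 11, 5]
Machine loads after assignment: [18, 12, 16]
LPT makespan = 18
Lower bound = max(max_job, ceil(total/3)) = max(18, 16) = 18
Ratio = 18 / 18 = 1.0

1.0


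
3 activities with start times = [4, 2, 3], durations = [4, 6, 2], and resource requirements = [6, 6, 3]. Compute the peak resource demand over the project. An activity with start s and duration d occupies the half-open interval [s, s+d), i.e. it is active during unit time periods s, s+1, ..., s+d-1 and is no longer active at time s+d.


Each activity i is active on [start_i, start_i + duration_i).
Compute total resource usage per time slot:
  t=0: active resources = [], total = 0
  t=1: active resources = [], total = 0
  t=2: active resources = [6], total = 6
  t=3: active resources = [6, 3], total = 9
  t=4: active resources = [6, 6, 3], total = 15
  t=5: active resources = [6, 6], total = 12
  t=6: active resources = [6, 6], total = 12
  t=7: active resources = [6, 6], total = 12
Peak resource demand = 15

15


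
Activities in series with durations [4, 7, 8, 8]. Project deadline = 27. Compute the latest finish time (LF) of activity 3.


LF(activity 3) = deadline - sum of successor durations
Successors: activities 4 through 4 with durations [8]
Sum of successor durations = 8
LF = 27 - 8 = 19

19


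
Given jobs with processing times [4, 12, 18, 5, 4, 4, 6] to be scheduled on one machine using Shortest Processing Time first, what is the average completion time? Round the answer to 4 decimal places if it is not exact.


Sort jobs by processing time (SPT order): [4, 4, 4, 5, 6, 12, 18]
Compute completion times sequentially:
  Job 1: processing = 4, completes at 4
  Job 2: processing = 4, completes at 8
  Job 3: processing = 4, completes at 12
  Job 4: processing = 5, completes at 17
  Job 5: processing = 6, completes at 23
  Job 6: processing = 12, completes at 35
  Job 7: processing = 18, completes at 53
Sum of completion times = 152
Average completion time = 152/7 = 21.7143

21.7143


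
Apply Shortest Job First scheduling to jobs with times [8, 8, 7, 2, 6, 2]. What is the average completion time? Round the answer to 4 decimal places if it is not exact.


SJF order (ascending): [2, 2, 6, 7, 8, 8]
Completion times:
  Job 1: burst=2, C=2
  Job 2: burst=2, C=4
  Job 3: burst=6, C=10
  Job 4: burst=7, C=17
  Job 5: burst=8, C=25
  Job 6: burst=8, C=33
Average completion = 91/6 = 15.1667

15.1667


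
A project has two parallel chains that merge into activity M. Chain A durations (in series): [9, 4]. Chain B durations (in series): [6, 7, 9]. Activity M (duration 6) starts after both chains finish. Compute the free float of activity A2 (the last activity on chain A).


ES(A2) = sum of predecessors on chain A = 9
EF(A2) = ES + duration = 9 + 4 = 13
Successor of A2 is M. ES(M) = max(sum(A), sum(B)) = max(13, 22) = 22
Free float = ES(successor) - EF(current) = 22 - 13 = 9

9


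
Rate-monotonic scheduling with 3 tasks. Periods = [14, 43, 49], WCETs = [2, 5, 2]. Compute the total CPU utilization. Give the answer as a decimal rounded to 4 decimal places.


Compute individual utilizations (exact fractions):
  Task 1: C/T = 2/14 = 1/7 (approx. 0.1429)
  Task 2: C/T = 5/43 (approx. 0.1163)
  Task 3: C/T = 2/49 (approx. 0.0408)
Total utilization U = 1/7 + 5/43 + 2/49 = 632/2107
Rounded to 4 decimal places: U = 0.3000
RM (Liu & Layland) bound for 3 tasks = 0.779763; compare with U = 632/2107 (approx. 0.299953)
U <= bound, so schedulable by RM sufficient condition.

0.3000


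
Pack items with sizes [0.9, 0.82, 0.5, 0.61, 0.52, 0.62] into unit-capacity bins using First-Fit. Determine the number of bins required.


Place items sequentially using First-Fit:
  Item 0.9 -> new Bin 1
  Item 0.82 -> new Bin 2
  Item 0.5 -> new Bin 3
  Item 0.61 -> new Bin 4
  Item 0.52 -> new Bin 5
  Item 0.62 -> new Bin 6
Total bins used = 6

6


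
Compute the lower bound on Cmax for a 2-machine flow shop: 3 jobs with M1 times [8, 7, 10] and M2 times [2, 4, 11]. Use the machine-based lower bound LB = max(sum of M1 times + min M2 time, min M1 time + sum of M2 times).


LB1 = sum(M1 times) + min(M2 times) = 25 + 2 = 27
LB2 = min(M1 times) + sum(M2 times) = 7 + 17 = 24
Lower bound = max(LB1, LB2) = max(27, 24) = 27

27


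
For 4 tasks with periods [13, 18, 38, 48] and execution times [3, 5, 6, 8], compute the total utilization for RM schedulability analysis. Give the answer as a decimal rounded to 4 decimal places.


Compute individual utilizations (exact fractions):
  Task 1: C/T = 3/13 (approx. 0.2308)
  Task 2: C/T = 5/18 (approx. 0.2778)
  Task 3: C/T = 6/38 = 3/19 (approx. 0.1579)
  Task 4: C/T = 8/48 = 1/6 (approx. 0.1667)
Total utilization U = 3/13 + 5/18 + 3/19 + 1/6 = 1852/2223
Rounded to 4 decimal places: U = 0.8331
RM (Liu & Layland) bound for 4 tasks = 0.756828; compare with U = 1852/2223 (approx. 0.833108)
bound < U <= 1, so the RM sufficient condition is not met (inconclusive; an exact test such as response-time analysis is needed).

0.8331


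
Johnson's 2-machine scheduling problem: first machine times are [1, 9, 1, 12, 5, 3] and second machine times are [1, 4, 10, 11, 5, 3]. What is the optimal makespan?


Apply Johnson's rule:
  Group 1 (a <= b): [(1, 1, 1), (3, 1, 10), (6, 3, 3), (5, 5, 5)]
  Group 2 (a > b): [(4, 12, 11), (2, 9, 4)]
Optimal job order: [1, 3, 6, 5, 4, 2]
Schedule:
  Job 1: M1 done at 1, M2 done at 2
  Job 3: M1 done at 2, M2 done at 12
  Job 6: M1 done at 5, M2 done at 15
  Job 5: M1 done at 10, M2 done at 20
  Job 4: M1 done at 22, M2 done at 33
  Job 2: M1 done at 31, M2 done at 37
Makespan = 37

37


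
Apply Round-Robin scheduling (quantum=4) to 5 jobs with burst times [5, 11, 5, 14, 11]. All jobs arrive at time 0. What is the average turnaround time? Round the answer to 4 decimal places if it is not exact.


Time quantum = 4
Execution trace:
  J1 runs 4 units, time = 4
  J2 runs 4 units, time = 8
  J3 runs 4 units, time = 12
  J4 runs 4 units, time = 16
  J5 runs 4 units, time = 20
  J1 runs 1 units, time = 21
  J2 runs 4 units, time = 25
  J3 runs 1 units, time = 26
  J4 runs 4 units, time = 30
  J5 runs 4 units, time = 34
  J2 runs 3 units, time = 37
  J4 runs 4 units, time = 41
  J5 runs 3 units, time = 44
  J4 runs 2 units, time = 46
Finish times: [21, 37, 26, 46, 44]
Average turnaround = 174/5 = 34.8

34.8


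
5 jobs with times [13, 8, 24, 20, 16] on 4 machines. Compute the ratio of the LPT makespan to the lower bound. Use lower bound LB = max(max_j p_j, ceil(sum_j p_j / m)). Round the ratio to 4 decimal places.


LPT order: [24, 20, 16, 13, 8]
Machine loads after assignment: [24, 20, 16, 21]
LPT makespan = 24
Lower bound = max(max_job, ceil(total/4)) = max(24, 21) = 24
Ratio = 24 / 24 = 1.0

1.0


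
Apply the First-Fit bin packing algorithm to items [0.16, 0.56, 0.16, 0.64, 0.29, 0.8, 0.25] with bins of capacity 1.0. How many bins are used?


Place items sequentially using First-Fit:
  Item 0.16 -> new Bin 1
  Item 0.56 -> Bin 1 (now 0.72)
  Item 0.16 -> Bin 1 (now 0.88)
  Item 0.64 -> new Bin 2
  Item 0.29 -> Bin 2 (now 0.93)
  Item 0.8 -> new Bin 3
  Item 0.25 -> new Bin 4
Total bins used = 4

4


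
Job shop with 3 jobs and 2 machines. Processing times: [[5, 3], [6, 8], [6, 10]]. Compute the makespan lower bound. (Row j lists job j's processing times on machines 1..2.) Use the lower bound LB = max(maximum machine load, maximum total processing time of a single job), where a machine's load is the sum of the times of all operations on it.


Machine loads:
  Machine 1: 5 + 6 + 6 = 17
  Machine 2: 3 + 8 + 10 = 21
Max machine load = 21
Job totals:
  Job 1: 8
  Job 2: 14
  Job 3: 16
Max job total = 16
Lower bound = max(21, 16) = 21

21


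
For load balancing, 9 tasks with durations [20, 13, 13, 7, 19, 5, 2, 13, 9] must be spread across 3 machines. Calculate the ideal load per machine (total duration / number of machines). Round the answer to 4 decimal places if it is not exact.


Total processing time = 20 + 13 + 13 + 7 + 19 + 5 + 2 + 13 + 9 = 101
Number of machines = 3
Ideal balanced load = 101 / 3 = 33.6667

33.6667


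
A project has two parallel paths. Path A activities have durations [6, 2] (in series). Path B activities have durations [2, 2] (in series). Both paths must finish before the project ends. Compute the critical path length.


Path A total = 6 + 2 = 8
Path B total = 2 + 2 = 4
Critical path = longest path = max(8, 4) = 8

8


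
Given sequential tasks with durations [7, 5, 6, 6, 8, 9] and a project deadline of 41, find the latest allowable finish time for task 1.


LF(activity 1) = deadline - sum of successor durations
Successors: activities 2 through 6 with durations [5, 6, 6, 8, 9]
Sum of successor durations = 34
LF = 41 - 34 = 7

7


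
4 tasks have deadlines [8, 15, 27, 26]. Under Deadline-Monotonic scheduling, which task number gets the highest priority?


Sort tasks by relative deadline (ascending):
  Task 1: deadline = 8
  Task 2: deadline = 15
  Task 4: deadline = 26
  Task 3: deadline = 27
Priority order (highest first): [1, 2, 4, 3]
Highest priority task = 1

1


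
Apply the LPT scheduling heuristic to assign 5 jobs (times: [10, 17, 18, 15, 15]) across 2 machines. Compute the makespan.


Sort jobs in decreasing order (LPT): [18, 17, 15, 15, 10]
Assign each job to the least loaded machine:
  Machine 1: jobs [18, 15], load = 33
  Machine 2: jobs [17, 15, 10], load = 42
Makespan = max load = 42

42


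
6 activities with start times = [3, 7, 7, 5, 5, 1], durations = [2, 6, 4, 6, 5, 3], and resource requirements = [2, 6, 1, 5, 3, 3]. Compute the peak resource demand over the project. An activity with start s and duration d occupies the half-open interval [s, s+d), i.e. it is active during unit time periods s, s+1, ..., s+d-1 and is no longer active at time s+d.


Each activity i is active on [start_i, start_i + duration_i).
Compute total resource usage per time slot:
  t=0: active resources = [], total = 0
  t=1: active resources = [3], total = 3
  t=2: active resources = [3], total = 3
  t=3: active resources = [2, 3], total = 5
  t=4: active resources = [2], total = 2
  t=5: active resources = [5, 3], total = 8
  t=6: active resources = [5, 3], total = 8
  t=7: active resources = [6, 1, 5, 3], total = 15
  t=8: active resources = [6, 1, 5, 3], total = 15
  t=9: active resources = [6, 1, 5, 3], total = 15
  t=10: active resources = [6, 1, 5], total = 12
  t=11: active resources = [6], total = 6
  t=12: active resources = [6], total = 6
Peak resource demand = 15

15


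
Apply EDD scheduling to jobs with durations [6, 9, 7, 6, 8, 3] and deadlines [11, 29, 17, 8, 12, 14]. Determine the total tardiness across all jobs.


Sort by due date (EDD order): [(6, 8), (6, 11), (8, 12), (3, 14), (7, 17), (9, 29)]
Compute completion times and tardiness:
  Job 1: p=6, d=8, C=6, tardiness=max(0,6-8)=0
  Job 2: p=6, d=11, C=12, tardiness=max(0,12-11)=1
  Job 3: p=8, d=12, C=20, tardiness=max(0,20-12)=8
  Job 4: p=3, d=14, C=23, tardiness=max(0,23-14)=9
  Job 5: p=7, d=17, C=30, tardiness=max(0,30-17)=13
  Job 6: p=9, d=29, C=39, tardiness=max(0,39-29)=10
Total tardiness = 41

41


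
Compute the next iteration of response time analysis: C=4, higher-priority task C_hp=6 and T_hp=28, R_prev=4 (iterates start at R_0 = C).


R_next = C + ceil(R_prev / T_hp) * C_hp
ceil(4 / 28) = ceil(0.1429) = 1
Interference = 1 * 6 = 6
R_next = 4 + 6 = 10

10


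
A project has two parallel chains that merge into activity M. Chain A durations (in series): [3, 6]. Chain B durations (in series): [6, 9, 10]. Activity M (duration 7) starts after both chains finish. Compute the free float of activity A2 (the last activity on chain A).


ES(A2) = sum of predecessors on chain A = 3
EF(A2) = ES + duration = 3 + 6 = 9
Successor of A2 is M. ES(M) = max(sum(A), sum(B)) = max(9, 25) = 25
Free float = ES(successor) - EF(current) = 25 - 9 = 16

16


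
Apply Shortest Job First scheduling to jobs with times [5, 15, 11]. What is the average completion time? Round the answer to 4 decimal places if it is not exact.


SJF order (ascending): [5, 11, 15]
Completion times:
  Job 1: burst=5, C=5
  Job 2: burst=11, C=16
  Job 3: burst=15, C=31
Average completion = 52/3 = 17.3333

17.3333


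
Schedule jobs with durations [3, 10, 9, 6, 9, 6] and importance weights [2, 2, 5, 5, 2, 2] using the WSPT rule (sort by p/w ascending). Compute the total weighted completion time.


Compute p/w ratios and sort ascending (WSPT): [(6, 5), (3, 2), (9, 5), (6, 2), (9, 2), (10, 2)]
Compute weighted completion times:
  Job (p=6,w=5): C=6, w*C=5*6=30
  Job (p=3,w=2): C=9, w*C=2*9=18
  Job (p=9,w=5): C=18, w*C=5*18=90
  Job (p=6,w=2): C=24, w*C=2*24=48
  Job (p=9,w=2): C=33, w*C=2*33=66
  Job (p=10,w=2): C=43, w*C=2*43=86
Total weighted completion time = 338

338


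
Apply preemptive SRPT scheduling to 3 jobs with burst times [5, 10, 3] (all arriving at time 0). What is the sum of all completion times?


Since all jobs arrive at t=0, SRPT equals SPT ordering.
SPT order: [3, 5, 10]
Completion times:
  Job 1: p=3, C=3
  Job 2: p=5, C=8
  Job 3: p=10, C=18
Total completion time = 3 + 8 + 18 = 29

29


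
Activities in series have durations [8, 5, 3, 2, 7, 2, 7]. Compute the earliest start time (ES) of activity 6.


Activity 6 starts after activities 1 through 5 complete.
Predecessor durations: [8, 5, 3, 2, 7]
ES = 8 + 5 + 3 + 2 + 7 = 25

25


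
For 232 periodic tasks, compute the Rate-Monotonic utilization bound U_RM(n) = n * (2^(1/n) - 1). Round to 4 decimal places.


Compute 2^(1/232) = 1.0029921710
Subtract 1: 1.0029921710 - 1 = 0.0029921710
Multiply by n: 232 * 0.0029921710 = 0.6941836720
Round to 4 dp: 0.6942

0.6942


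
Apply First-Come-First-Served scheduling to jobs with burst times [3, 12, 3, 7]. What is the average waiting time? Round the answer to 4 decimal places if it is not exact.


FCFS order (as given): [3, 12, 3, 7]
Waiting times:
  Job 1: wait = 0
  Job 2: wait = 3
  Job 3: wait = 15
  Job 4: wait = 18
Sum of waiting times = 36
Average waiting time = 36/4 = 9.0

9.0


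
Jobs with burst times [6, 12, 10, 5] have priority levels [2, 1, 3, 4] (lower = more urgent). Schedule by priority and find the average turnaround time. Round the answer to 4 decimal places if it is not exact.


Sort by priority (ascending = highest first):
Order: [(1, 12), (2, 6), (3, 10), (4, 5)]
Completion times:
  Priority 1, burst=12, C=12
  Priority 2, burst=6, C=18
  Priority 3, burst=10, C=28
  Priority 4, burst=5, C=33
Average turnaround = 91/4 = 22.75

22.75


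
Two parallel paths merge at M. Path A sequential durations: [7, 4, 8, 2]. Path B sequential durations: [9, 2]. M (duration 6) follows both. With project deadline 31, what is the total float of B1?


Forward pass: ES(B1) = sum of predecessors on chain B = 0
EF = ES + duration = 0 + 9 = 9
Backward pass: LF(M) = deadline = 31; LS(M) = 31 - 6 = 25
LF(B1) = LS(M) - sum(successors on chain B) = 25 - 2 = 23
LS = LF - duration = 23 - 9 = 14
Total float = LS - ES = 14 - 0 = 14

14


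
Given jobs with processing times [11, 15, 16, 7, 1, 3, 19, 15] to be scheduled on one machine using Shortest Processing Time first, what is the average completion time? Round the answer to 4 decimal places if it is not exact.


Sort jobs by processing time (SPT order): [1, 3, 7, 11, 15, 15, 16, 19]
Compute completion times sequentially:
  Job 1: processing = 1, completes at 1
  Job 2: processing = 3, completes at 4
  Job 3: processing = 7, completes at 11
  Job 4: processing = 11, completes at 22
  Job 5: processing = 15, completes at 37
  Job 6: processing = 15, completes at 52
  Job 7: processing = 16, completes at 68
  Job 8: processing = 19, completes at 87
Sum of completion times = 282
Average completion time = 282/8 = 35.25

35.25


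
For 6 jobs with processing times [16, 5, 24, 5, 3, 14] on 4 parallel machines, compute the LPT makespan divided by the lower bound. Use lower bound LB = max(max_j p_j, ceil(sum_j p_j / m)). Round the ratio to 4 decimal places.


LPT order: [24, 16, 14, 5, 5, 3]
Machine loads after assignment: [24, 16, 14, 13]
LPT makespan = 24
Lower bound = max(max_job, ceil(total/4)) = max(24, 17) = 24
Ratio = 24 / 24 = 1.0

1.0


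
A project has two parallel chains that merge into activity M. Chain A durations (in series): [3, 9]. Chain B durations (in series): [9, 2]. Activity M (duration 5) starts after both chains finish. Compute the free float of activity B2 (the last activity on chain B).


ES(B2) = sum of predecessors on chain B = 9
EF(B2) = ES + duration = 9 + 2 = 11
Successor of B2 is M. ES(M) = max(sum(A), sum(B)) = max(12, 11) = 12
Free float = ES(successor) - EF(current) = 12 - 11 = 1

1


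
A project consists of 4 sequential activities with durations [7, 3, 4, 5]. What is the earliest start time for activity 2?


Activity 2 starts after activities 1 through 1 complete.
Predecessor durations: [7]
ES = 7 = 7

7


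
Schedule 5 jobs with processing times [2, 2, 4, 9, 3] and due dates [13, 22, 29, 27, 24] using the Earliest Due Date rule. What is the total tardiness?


Sort by due date (EDD order): [(2, 13), (2, 22), (3, 24), (9, 27), (4, 29)]
Compute completion times and tardiness:
  Job 1: p=2, d=13, C=2, tardiness=max(0,2-13)=0
  Job 2: p=2, d=22, C=4, tardiness=max(0,4-22)=0
  Job 3: p=3, d=24, C=7, tardiness=max(0,7-24)=0
  Job 4: p=9, d=27, C=16, tardiness=max(0,16-27)=0
  Job 5: p=4, d=29, C=20, tardiness=max(0,20-29)=0
Total tardiness = 0

0


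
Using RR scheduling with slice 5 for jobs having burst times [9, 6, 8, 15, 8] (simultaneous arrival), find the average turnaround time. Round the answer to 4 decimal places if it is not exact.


Time quantum = 5
Execution trace:
  J1 runs 5 units, time = 5
  J2 runs 5 units, time = 10
  J3 runs 5 units, time = 15
  J4 runs 5 units, time = 20
  J5 runs 5 units, time = 25
  J1 runs 4 units, time = 29
  J2 runs 1 units, time = 30
  J3 runs 3 units, time = 33
  J4 runs 5 units, time = 38
  J5 runs 3 units, time = 41
  J4 runs 5 units, time = 46
Finish times: [29, 30, 33, 46, 41]
Average turnaround = 179/5 = 35.8

35.8


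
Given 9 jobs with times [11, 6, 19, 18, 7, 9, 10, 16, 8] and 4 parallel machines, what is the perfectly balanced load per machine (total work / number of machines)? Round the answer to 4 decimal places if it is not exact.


Total processing time = 11 + 6 + 19 + 18 + 7 + 9 + 10 + 16 + 8 = 104
Number of machines = 4
Ideal balanced load = 104 / 4 = 26.0

26.0


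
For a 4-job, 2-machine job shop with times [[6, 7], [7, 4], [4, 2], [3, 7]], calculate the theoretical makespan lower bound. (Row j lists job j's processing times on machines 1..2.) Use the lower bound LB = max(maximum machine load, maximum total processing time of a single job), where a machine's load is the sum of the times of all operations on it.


Machine loads:
  Machine 1: 6 + 7 + 4 + 3 = 20
  Machine 2: 7 + 4 + 2 + 7 = 20
Max machine load = 20
Job totals:
  Job 1: 13
  Job 2: 11
  Job 3: 6
  Job 4: 10
Max job total = 13
Lower bound = max(20, 13) = 20

20


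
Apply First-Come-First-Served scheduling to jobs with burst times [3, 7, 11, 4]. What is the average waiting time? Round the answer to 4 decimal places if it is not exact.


FCFS order (as given): [3, 7, 11, 4]
Waiting times:
  Job 1: wait = 0
  Job 2: wait = 3
  Job 3: wait = 10
  Job 4: wait = 21
Sum of waiting times = 34
Average waiting time = 34/4 = 8.5

8.5


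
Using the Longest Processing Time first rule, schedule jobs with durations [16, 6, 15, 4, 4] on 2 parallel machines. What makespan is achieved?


Sort jobs in decreasing order (LPT): [16, 15, 6, 4, 4]
Assign each job to the least loaded machine:
  Machine 1: jobs [16, 4, 4], load = 24
  Machine 2: jobs [15, 6], load = 21
Makespan = max load = 24

24


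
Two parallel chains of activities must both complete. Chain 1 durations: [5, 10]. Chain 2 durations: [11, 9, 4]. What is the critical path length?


Path A total = 5 + 10 = 15
Path B total = 11 + 9 + 4 = 24
Critical path = longest path = max(15, 24) = 24

24


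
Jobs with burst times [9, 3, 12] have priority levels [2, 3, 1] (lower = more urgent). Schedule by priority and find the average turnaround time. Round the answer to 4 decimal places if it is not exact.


Sort by priority (ascending = highest first):
Order: [(1, 12), (2, 9), (3, 3)]
Completion times:
  Priority 1, burst=12, C=12
  Priority 2, burst=9, C=21
  Priority 3, burst=3, C=24
Average turnaround = 57/3 = 19.0

19.0


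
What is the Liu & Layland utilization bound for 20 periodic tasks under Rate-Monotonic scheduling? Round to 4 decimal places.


Compute 2^(1/20) = 1.0352649238
Subtract 1: 1.0352649238 - 1 = 0.0352649238
Multiply by n: 20 * 0.0352649238 = 0.7052984760
Round to 4 dp: 0.7053

0.7053


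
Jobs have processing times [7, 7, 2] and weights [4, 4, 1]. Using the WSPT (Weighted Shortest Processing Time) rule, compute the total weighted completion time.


Compute p/w ratios and sort ascending (WSPT): [(7, 4), (7, 4), (2, 1)]
Compute weighted completion times:
  Job (p=7,w=4): C=7, w*C=4*7=28
  Job (p=7,w=4): C=14, w*C=4*14=56
  Job (p=2,w=1): C=16, w*C=1*16=16
Total weighted completion time = 100

100


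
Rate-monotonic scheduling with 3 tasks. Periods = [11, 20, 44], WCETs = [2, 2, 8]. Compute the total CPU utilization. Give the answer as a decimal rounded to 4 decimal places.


Compute individual utilizations (exact fractions):
  Task 1: C/T = 2/11 (approx. 0.1818)
  Task 2: C/T = 2/20 = 1/10 (approx. 0.1)
  Task 3: C/T = 8/44 = 2/11 (approx. 0.1818)
Total utilization U = 2/11 + 1/10 + 2/11 = 51/110
Rounded to 4 decimal places: U = 0.4636
RM (Liu & Layland) bound for 3 tasks = 0.779763; compare with U = 51/110 (approx. 0.463636)
U <= bound, so schedulable by RM sufficient condition.

0.4636


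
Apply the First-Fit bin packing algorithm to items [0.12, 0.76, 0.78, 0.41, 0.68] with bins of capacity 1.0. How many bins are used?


Place items sequentially using First-Fit:
  Item 0.12 -> new Bin 1
  Item 0.76 -> Bin 1 (now 0.88)
  Item 0.78 -> new Bin 2
  Item 0.41 -> new Bin 3
  Item 0.68 -> new Bin 4
Total bins used = 4

4


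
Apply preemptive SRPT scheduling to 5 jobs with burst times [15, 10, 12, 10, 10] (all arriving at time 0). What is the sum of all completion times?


Since all jobs arrive at t=0, SRPT equals SPT ordering.
SPT order: [10, 10, 10, 12, 15]
Completion times:
  Job 1: p=10, C=10
  Job 2: p=10, C=20
  Job 3: p=10, C=30
  Job 4: p=12, C=42
  Job 5: p=15, C=57
Total completion time = 10 + 20 + 30 + 42 + 57 = 159

159


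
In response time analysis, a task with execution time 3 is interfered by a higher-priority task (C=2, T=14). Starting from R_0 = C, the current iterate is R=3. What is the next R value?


R_next = C + ceil(R_prev / T_hp) * C_hp
ceil(3 / 14) = ceil(0.2143) = 1
Interference = 1 * 2 = 2
R_next = 3 + 2 = 5

5


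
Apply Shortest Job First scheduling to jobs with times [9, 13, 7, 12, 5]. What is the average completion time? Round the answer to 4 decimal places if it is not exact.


SJF order (ascending): [5, 7, 9, 12, 13]
Completion times:
  Job 1: burst=5, C=5
  Job 2: burst=7, C=12
  Job 3: burst=9, C=21
  Job 4: burst=12, C=33
  Job 5: burst=13, C=46
Average completion = 117/5 = 23.4

23.4


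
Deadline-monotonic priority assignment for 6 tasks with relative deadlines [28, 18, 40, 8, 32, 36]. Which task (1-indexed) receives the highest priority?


Sort tasks by relative deadline (ascending):
  Task 4: deadline = 8
  Task 2: deadline = 18
  Task 1: deadline = 28
  Task 5: deadline = 32
  Task 6: deadline = 36
  Task 3: deadline = 40
Priority order (highest first): [4, 2, 1, 5, 6, 3]
Highest priority task = 4

4


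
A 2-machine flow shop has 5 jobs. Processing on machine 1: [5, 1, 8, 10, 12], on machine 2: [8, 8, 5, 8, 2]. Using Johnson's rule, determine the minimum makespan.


Apply Johnson's rule:
  Group 1 (a <= b): [(2, 1, 8), (1, 5, 8)]
  Group 2 (a > b): [(4, 10, 8), (3, 8, 5), (5, 12, 2)]
Optimal job order: [2, 1, 4, 3, 5]
Schedule:
  Job 2: M1 done at 1, M2 done at 9
  Job 1: M1 done at 6, M2 done at 17
  Job 4: M1 done at 16, M2 done at 25
  Job 3: M1 done at 24, M2 done at 30
  Job 5: M1 done at 36, M2 done at 38
Makespan = 38

38


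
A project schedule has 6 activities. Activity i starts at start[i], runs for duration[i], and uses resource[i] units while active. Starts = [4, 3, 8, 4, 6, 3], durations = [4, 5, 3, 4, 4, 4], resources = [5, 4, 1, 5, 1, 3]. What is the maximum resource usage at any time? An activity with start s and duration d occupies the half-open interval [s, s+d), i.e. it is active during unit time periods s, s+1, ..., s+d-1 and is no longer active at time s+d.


Each activity i is active on [start_i, start_i + duration_i).
Compute total resource usage per time slot:
  t=0: active resources = [], total = 0
  t=1: active resources = [], total = 0
  t=2: active resources = [], total = 0
  t=3: active resources = [4, 3], total = 7
  t=4: active resources = [5, 4, 5, 3], total = 17
  t=5: active resources = [5, 4, 5, 3], total = 17
  t=6: active resources = [5, 4, 5, 1, 3], total = 18
  t=7: active resources = [5, 4, 5, 1], total = 15
  t=8: active resources = [1, 1], total = 2
  t=9: active resources = [1, 1], total = 2
  t=10: active resources = [1], total = 1
Peak resource demand = 18

18


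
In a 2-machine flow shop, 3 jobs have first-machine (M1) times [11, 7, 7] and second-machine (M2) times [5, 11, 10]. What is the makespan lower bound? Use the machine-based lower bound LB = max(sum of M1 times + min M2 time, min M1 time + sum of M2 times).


LB1 = sum(M1 times) + min(M2 times) = 25 + 5 = 30
LB2 = min(M1 times) + sum(M2 times) = 7 + 26 = 33
Lower bound = max(LB1, LB2) = max(30, 33) = 33

33


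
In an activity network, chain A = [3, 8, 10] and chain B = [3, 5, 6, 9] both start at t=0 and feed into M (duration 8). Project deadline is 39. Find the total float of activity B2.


Forward pass: ES(B2) = sum of predecessors on chain B = 3
EF = ES + duration = 3 + 5 = 8
Backward pass: LF(M) = deadline = 39; LS(M) = 39 - 8 = 31
LF(B2) = LS(M) - sum(successors on chain B) = 31 - 15 = 16
LS = LF - duration = 16 - 5 = 11
Total float = LS - ES = 11 - 3 = 8

8


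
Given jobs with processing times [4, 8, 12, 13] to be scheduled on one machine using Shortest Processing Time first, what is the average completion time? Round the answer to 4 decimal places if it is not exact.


Sort jobs by processing time (SPT order): [4, 8, 12, 13]
Compute completion times sequentially:
  Job 1: processing = 4, completes at 4
  Job 2: processing = 8, completes at 12
  Job 3: processing = 12, completes at 24
  Job 4: processing = 13, completes at 37
Sum of completion times = 77
Average completion time = 77/4 = 19.25

19.25


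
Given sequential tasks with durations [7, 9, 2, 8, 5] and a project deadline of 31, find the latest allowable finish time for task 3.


LF(activity 3) = deadline - sum of successor durations
Successors: activities 4 through 5 with durations [8, 5]
Sum of successor durations = 13
LF = 31 - 13 = 18

18


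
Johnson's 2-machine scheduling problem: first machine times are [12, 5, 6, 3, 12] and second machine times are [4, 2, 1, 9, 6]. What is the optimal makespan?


Apply Johnson's rule:
  Group 1 (a <= b): [(4, 3, 9)]
  Group 2 (a > b): [(5, 12, 6), (1, 12, 4), (2, 5, 2), (3, 6, 1)]
Optimal job order: [4, 5, 1, 2, 3]
Schedule:
  Job 4: M1 done at 3, M2 done at 12
  Job 5: M1 done at 15, M2 done at 21
  Job 1: M1 done at 27, M2 done at 31
  Job 2: M1 done at 32, M2 done at 34
  Job 3: M1 done at 38, M2 done at 39
Makespan = 39

39


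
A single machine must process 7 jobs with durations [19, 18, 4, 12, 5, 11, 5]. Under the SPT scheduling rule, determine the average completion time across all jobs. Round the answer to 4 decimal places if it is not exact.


Sort jobs by processing time (SPT order): [4, 5, 5, 11, 12, 18, 19]
Compute completion times sequentially:
  Job 1: processing = 4, completes at 4
  Job 2: processing = 5, completes at 9
  Job 3: processing = 5, completes at 14
  Job 4: processing = 11, completes at 25
  Job 5: processing = 12, completes at 37
  Job 6: processing = 18, completes at 55
  Job 7: processing = 19, completes at 74
Sum of completion times = 218
Average completion time = 218/7 = 31.1429

31.1429


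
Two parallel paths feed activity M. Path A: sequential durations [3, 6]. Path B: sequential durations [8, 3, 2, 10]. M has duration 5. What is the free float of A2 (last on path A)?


ES(A2) = sum of predecessors on chain A = 3
EF(A2) = ES + duration = 3 + 6 = 9
Successor of A2 is M. ES(M) = max(sum(A), sum(B)) = max(9, 23) = 23
Free float = ES(successor) - EF(current) = 23 - 9 = 14

14


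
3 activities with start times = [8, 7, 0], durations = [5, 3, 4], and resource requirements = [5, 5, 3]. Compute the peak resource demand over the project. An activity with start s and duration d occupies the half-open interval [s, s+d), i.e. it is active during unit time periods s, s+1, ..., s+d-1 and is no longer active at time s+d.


Each activity i is active on [start_i, start_i + duration_i).
Compute total resource usage per time slot:
  t=0: active resources = [3], total = 3
  t=1: active resources = [3], total = 3
  t=2: active resources = [3], total = 3
  t=3: active resources = [3], total = 3
  t=4: active resources = [], total = 0
  t=5: active resources = [], total = 0
  t=6: active resources = [], total = 0
  t=7: active resources = [5], total = 5
  t=8: active resources = [5, 5], total = 10
  t=9: active resources = [5, 5], total = 10
  t=10: active resources = [5], total = 5
  t=11: active resources = [5], total = 5
  t=12: active resources = [5], total = 5
Peak resource demand = 10

10


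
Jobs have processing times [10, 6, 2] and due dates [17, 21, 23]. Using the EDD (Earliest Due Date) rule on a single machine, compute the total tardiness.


Sort by due date (EDD order): [(10, 17), (6, 21), (2, 23)]
Compute completion times and tardiness:
  Job 1: p=10, d=17, C=10, tardiness=max(0,10-17)=0
  Job 2: p=6, d=21, C=16, tardiness=max(0,16-21)=0
  Job 3: p=2, d=23, C=18, tardiness=max(0,18-23)=0
Total tardiness = 0

0


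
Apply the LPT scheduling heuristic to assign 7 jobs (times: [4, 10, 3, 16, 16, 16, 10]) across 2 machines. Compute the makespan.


Sort jobs in decreasing order (LPT): [16, 16, 16, 10, 10, 4, 3]
Assign each job to the least loaded machine:
  Machine 1: jobs [16, 16, 4, 3], load = 39
  Machine 2: jobs [16, 10, 10], load = 36
Makespan = max load = 39

39


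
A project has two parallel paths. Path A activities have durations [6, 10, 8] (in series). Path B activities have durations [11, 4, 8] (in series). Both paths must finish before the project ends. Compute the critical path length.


Path A total = 6 + 10 + 8 = 24
Path B total = 11 + 4 + 8 = 23
Critical path = longest path = max(24, 23) = 24

24


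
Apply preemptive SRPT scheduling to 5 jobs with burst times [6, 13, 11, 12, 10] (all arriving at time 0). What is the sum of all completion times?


Since all jobs arrive at t=0, SRPT equals SPT ordering.
SPT order: [6, 10, 11, 12, 13]
Completion times:
  Job 1: p=6, C=6
  Job 2: p=10, C=16
  Job 3: p=11, C=27
  Job 4: p=12, C=39
  Job 5: p=13, C=52
Total completion time = 6 + 16 + 27 + 39 + 52 = 140

140


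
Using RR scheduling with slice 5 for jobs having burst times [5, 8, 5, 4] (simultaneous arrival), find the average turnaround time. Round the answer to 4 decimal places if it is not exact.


Time quantum = 5
Execution trace:
  J1 runs 5 units, time = 5
  J2 runs 5 units, time = 10
  J3 runs 5 units, time = 15
  J4 runs 4 units, time = 19
  J2 runs 3 units, time = 22
Finish times: [5, 22, 15, 19]
Average turnaround = 61/4 = 15.25

15.25


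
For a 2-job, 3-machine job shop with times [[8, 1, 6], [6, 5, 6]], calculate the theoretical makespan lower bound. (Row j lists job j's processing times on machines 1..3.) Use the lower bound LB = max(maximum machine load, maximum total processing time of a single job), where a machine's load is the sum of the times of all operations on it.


Machine loads:
  Machine 1: 8 + 6 = 14
  Machine 2: 1 + 5 = 6
  Machine 3: 6 + 6 = 12
Max machine load = 14
Job totals:
  Job 1: 15
  Job 2: 17
Max job total = 17
Lower bound = max(14, 17) = 17

17
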